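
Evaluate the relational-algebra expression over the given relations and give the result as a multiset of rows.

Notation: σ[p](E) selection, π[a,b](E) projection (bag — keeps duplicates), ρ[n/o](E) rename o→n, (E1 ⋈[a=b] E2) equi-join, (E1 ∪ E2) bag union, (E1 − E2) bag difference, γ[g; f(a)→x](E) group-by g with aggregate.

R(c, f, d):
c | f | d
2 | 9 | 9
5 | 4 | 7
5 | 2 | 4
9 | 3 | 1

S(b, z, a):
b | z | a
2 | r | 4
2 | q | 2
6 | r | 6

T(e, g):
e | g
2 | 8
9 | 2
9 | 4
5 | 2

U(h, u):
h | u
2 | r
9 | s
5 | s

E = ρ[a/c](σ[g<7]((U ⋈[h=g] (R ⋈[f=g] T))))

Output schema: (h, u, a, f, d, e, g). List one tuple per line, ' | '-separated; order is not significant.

Per-node cardinality:
  U → 3
  R → 4
  T → 4
  (R ⋈[f=g] T) → 3
  (U ⋈[h=g] (R ⋈[f=g] T)) → 2
  σ[g<7]((U ⋈[h=g] (R ⋈[f=g] T))) → 2
  ρ[a/c](σ[g<7]((U ⋈[h=g] (R ⋈[f=g] T)))) → 2

== RESULT ==
h | u | a | f | d | e | g
2 | r | 5 | 2 | 4 | 5 | 2
2 | r | 5 | 2 | 4 | 9 | 2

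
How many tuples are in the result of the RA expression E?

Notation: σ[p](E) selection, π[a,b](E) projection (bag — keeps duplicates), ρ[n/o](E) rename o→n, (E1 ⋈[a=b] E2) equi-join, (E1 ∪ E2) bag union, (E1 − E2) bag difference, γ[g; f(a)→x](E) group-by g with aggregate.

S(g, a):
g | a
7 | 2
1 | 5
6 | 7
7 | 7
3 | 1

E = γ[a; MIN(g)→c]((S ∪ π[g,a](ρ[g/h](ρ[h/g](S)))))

Per-node cardinality:
  S → 5
  S → 5
  ρ[h/g](S) → 5
  ρ[g/h](ρ[h/g](S)) → 5
  π[g,a](ρ[g/h](ρ[h/g](S))) → 5
  (S ∪ π[g,a](ρ[g/h](ρ[h/g](S)))) → 10
  γ[a; MIN(g)→c]((S ∪ π[g,a](ρ[g/h](ρ[h/g](S))))) → 4

|E| = 4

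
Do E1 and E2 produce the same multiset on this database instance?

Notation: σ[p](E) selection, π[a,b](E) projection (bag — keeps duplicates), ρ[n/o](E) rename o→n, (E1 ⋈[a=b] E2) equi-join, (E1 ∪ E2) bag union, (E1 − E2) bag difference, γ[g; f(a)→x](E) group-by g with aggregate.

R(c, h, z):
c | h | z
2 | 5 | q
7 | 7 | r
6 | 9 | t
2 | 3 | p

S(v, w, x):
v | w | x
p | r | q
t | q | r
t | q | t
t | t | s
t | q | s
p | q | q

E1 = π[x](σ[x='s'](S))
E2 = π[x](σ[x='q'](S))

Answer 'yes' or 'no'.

E1 row counts bottom-up:
  S → 6
  σ[x='s'](S) → 2
  π[x](σ[x='s'](S)) → 2
E2 row counts bottom-up:
  S → 6
  σ[x='q'](S) → 2
  π[x](σ[x='q'](S)) → 2

E1 result:
x
s
s
E2 result:
x
q
q
Witness: ('q',) appears 0× in E1 but 2× in E2.

no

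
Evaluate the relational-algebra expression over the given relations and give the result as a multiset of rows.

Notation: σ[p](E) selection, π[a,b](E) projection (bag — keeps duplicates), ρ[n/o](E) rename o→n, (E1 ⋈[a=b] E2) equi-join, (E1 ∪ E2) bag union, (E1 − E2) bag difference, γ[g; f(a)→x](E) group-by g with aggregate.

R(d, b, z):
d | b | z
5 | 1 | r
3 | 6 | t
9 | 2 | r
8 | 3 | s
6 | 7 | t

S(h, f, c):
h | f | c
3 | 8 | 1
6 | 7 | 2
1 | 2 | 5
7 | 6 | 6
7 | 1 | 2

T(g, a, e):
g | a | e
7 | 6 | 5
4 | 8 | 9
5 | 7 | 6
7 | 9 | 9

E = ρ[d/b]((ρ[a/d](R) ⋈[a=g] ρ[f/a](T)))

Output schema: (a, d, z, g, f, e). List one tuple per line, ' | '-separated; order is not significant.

Stepwise |·|:
  R → 5
  ρ[a/d](R) → 5
  T → 4
  ρ[f/a](T) → 4
  (ρ[a/d](R) ⋈[a=g] ρ[f/a](T)) → 1
  ρ[d/b]((ρ[a/d](R) ⋈[a=g] ρ[f/a](T))) → 1

== RESULT ==
a | d | z | g | f | e
5 | 1 | r | 5 | 7 | 6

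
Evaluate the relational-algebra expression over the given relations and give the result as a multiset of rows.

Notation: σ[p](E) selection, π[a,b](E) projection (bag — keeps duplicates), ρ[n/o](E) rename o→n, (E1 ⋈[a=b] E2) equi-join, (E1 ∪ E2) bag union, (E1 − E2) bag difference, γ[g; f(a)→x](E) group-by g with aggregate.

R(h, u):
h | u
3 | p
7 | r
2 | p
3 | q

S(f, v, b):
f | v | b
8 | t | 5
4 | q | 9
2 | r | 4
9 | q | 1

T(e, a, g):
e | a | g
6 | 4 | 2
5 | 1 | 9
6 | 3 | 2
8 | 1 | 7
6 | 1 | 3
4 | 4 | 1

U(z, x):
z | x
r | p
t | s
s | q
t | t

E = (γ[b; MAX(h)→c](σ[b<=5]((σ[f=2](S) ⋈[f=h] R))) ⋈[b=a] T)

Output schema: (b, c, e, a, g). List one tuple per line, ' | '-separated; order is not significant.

Per-node cardinality:
  S → 4
  σ[f=2](S) → 1
  R → 4
  (σ[f=2](S) ⋈[f=h] R) → 1
  σ[b<=5]((σ[f=2](S) ⋈[f=h] R)) → 1
  γ[b; MAX(h)→c](σ[b<=5]((σ[f=2](S) ⋈[f=h] R))) → 1
  T → 6
  (γ[b; MAX(h)→c](σ[b<=5]((σ[f=2](S) ⋈[f=h] R))) ⋈[b=a] T) → 2

== RESULT ==
b | c | e | a | g
4 | 2 | 4 | 4 | 1
4 | 2 | 6 | 4 | 2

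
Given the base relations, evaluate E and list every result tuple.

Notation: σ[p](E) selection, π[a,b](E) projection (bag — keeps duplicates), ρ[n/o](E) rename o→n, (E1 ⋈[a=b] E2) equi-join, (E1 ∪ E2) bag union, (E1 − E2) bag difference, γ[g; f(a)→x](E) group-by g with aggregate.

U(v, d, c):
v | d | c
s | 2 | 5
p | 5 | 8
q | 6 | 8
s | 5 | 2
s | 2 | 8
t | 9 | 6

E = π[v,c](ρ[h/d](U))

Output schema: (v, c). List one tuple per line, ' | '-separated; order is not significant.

Subexpression sizes:
  U → 6
  ρ[h/d](U) → 6
  π[v,c](ρ[h/d](U)) → 6

== RESULT ==
v | c
p | 8
q | 8
s | 2
s | 5
s | 8
t | 6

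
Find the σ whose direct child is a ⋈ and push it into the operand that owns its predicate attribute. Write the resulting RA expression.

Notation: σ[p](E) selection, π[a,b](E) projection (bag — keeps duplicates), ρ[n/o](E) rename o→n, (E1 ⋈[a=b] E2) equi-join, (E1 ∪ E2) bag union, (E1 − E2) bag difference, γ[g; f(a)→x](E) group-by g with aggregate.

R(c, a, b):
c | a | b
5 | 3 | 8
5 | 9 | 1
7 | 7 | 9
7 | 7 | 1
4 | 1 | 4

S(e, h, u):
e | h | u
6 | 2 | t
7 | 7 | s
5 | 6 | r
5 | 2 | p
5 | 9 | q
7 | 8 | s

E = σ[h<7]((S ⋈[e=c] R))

σ filters on h, owned by the left side.
E' = (σ[h<7](S) ⋈[e=c] R)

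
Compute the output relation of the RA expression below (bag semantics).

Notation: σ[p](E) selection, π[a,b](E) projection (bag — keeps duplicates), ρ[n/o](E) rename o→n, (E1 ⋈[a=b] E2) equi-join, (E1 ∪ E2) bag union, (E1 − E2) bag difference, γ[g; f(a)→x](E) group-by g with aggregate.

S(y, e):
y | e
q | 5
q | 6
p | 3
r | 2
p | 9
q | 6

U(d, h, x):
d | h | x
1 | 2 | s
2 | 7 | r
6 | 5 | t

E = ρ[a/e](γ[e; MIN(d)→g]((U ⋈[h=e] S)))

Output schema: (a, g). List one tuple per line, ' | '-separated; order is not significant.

Per-node cardinality:
  U → 3
  S → 6
  (U ⋈[h=e] S) → 2
  γ[e; MIN(d)→g]((U ⋈[h=e] S)) → 2
  ρ[a/e](γ[e; MIN(d)→g]((U ⋈[h=e] S))) → 2

== RESULT ==
a | g
2 | 1
5 | 6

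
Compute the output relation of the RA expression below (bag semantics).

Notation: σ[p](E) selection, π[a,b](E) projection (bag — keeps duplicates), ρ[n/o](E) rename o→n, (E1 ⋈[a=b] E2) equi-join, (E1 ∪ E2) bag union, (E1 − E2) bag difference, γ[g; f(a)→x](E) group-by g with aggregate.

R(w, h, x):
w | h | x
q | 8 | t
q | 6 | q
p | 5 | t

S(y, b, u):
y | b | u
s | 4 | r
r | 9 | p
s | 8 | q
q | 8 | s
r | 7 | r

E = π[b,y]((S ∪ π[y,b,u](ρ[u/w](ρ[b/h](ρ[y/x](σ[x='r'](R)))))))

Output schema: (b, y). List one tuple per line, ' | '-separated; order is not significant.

Stepwise |·|:
  S → 5
  R → 3
  σ[x='r'](R) → 0
  ρ[y/x](σ[x='r'](R)) → 0
  ρ[b/h](ρ[y/x](σ[x='r'](R))) → 0
  ρ[u/w](ρ[b/h](ρ[y/x](σ[x='r'](R)))) → 0
  π[y,b,u](ρ[u/w](ρ[b/h](ρ[y/x](σ[x='r'](R))))) → 0
  (S ∪ π[y,b,u](ρ[u/w](ρ[b/h](ρ[y/x](σ[x='r'](R)))))) → 5
  π[b,y]((S ∪ π[y,b,u](ρ[u/w](ρ[b/h](ρ[y/x](σ[x='r'](R))))))) → 5

== RESULT ==
b | y
4 | s
7 | r
8 | q
8 | s
9 | r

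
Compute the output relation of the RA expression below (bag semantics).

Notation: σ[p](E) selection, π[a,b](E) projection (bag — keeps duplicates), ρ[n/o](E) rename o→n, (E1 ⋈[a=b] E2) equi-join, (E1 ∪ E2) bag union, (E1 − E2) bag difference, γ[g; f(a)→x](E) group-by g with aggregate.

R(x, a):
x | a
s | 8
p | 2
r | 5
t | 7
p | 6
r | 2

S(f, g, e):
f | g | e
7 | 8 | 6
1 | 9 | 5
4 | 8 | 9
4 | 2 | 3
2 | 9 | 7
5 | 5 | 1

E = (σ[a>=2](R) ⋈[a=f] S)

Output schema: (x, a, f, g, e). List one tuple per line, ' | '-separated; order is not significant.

Subexpression sizes:
  R → 6
  σ[a>=2](R) → 6
  S → 6
  (σ[a>=2](R) ⋈[a=f] S) → 4

== RESULT ==
x | a | f | g | e
p | 2 | 2 | 9 | 7
r | 2 | 2 | 9 | 7
r | 5 | 5 | 5 | 1
t | 7 | 7 | 8 | 6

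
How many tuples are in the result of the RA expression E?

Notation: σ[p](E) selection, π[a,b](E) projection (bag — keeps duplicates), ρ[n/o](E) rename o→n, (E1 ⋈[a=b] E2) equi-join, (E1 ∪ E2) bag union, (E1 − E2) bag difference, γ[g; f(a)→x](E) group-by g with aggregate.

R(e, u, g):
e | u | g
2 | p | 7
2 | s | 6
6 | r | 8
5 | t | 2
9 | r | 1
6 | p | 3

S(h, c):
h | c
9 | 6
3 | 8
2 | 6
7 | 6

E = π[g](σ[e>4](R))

Per-node cardinality:
  R → 6
  σ[e>4](R) → 4
  π[g](σ[e>4](R)) → 4

|E| = 4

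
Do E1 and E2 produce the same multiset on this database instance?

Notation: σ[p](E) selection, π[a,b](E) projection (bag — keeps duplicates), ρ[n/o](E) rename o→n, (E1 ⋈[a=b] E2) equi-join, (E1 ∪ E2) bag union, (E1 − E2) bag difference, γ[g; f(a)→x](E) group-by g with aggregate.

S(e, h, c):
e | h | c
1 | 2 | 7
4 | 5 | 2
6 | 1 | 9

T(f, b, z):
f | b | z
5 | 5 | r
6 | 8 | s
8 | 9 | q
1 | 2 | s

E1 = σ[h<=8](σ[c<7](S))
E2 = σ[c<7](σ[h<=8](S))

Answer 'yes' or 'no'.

E1 subexpression sizes:
  S → 3
  σ[c<7](S) → 1
  σ[h<=8](σ[c<7](S)) → 1
E2 subexpression sizes:
  S → 3
  σ[h<=8](S) → 3
  σ[c<7](σ[h<=8](S)) → 1

E1 and E2 produce the same multiset:
e | h | c
4 | 5 | 2

yes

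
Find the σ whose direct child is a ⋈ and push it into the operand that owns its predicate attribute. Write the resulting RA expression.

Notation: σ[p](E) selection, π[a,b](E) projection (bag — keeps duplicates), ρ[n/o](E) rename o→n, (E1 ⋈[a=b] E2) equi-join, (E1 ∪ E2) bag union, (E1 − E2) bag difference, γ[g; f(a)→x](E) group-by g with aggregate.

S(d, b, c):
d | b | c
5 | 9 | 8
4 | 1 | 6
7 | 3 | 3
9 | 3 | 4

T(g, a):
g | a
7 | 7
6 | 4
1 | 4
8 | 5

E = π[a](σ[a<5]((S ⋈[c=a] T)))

σ filters on a, owned by the right side.
E' = π[a]((S ⋈[c=a] σ[a<5](T)))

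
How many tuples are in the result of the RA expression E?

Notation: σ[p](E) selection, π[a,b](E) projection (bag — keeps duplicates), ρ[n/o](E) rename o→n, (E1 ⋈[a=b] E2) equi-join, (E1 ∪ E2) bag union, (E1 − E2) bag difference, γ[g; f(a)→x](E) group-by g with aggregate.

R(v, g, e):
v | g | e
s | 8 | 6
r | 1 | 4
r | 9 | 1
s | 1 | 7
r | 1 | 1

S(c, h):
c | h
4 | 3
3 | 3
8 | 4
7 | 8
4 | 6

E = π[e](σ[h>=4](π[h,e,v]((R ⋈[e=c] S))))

Per-node cardinality:
  R → 5
  S → 5
  (R ⋈[e=c] S) → 3
  π[h,e,v]((R ⋈[e=c] S)) → 3
  σ[h>=4](π[h,e,v]((R ⋈[e=c] S))) → 2
  π[e](σ[h>=4](π[h,e,v]((R ⋈[e=c] S)))) → 2

|E| = 2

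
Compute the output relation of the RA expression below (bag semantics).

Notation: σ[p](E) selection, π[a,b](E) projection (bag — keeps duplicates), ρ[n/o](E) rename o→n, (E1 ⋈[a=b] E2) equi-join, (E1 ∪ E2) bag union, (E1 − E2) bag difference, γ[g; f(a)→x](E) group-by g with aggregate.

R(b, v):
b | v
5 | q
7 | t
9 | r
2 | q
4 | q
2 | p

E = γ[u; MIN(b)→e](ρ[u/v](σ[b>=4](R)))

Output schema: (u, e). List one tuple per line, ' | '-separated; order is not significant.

Row counts bottom-up:
  R → 6
  σ[b>=4](R) → 4
  ρ[u/v](σ[b>=4](R)) → 4
  γ[u; MIN(b)→e](ρ[u/v](σ[b>=4](R))) → 3

== RESULT ==
u | e
q | 4
r | 9
t | 7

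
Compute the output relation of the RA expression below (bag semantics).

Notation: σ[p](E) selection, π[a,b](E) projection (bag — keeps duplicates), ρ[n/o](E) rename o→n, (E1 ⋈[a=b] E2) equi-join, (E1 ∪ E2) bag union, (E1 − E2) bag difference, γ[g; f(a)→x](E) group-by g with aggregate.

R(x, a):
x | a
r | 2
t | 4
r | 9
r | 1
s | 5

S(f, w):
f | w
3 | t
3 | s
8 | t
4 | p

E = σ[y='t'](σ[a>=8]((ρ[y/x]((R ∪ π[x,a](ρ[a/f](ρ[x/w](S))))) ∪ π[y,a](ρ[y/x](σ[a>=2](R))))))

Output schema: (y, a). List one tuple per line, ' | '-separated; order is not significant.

Subexpression sizes:
  R → 5
  S → 4
  ρ[x/w](S) → 4
  ρ[a/f](ρ[x/w](S)) → 4
  π[x,a](ρ[a/f](ρ[x/w](S))) → 4
  (R ∪ π[x,a](ρ[a/f](ρ[x/w](S)))) → 9
  ρ[y/x]((R ∪ π[x,a](ρ[a/f](ρ[x/w](S))))) → 9
  R → 5
  σ[a>=2](R) → 4
  ρ[y/x](σ[a>=2](R)) → 4
  π[y,a](ρ[y/x](σ[a>=2](R))) → 4
  (ρ[y/x]((R ∪ π[x,a](ρ[a/f](ρ[x/w](S))))) ∪ π[y,a](ρ[y/x](σ[a>=2](R)))) → 13
  σ[a>=8]((ρ[y/x]((R ∪ π[x,a](ρ[a/f](ρ[x/w](S))))) ∪ π[y,a](ρ[y/x](σ[a>=2](R))))) → 3
  σ[y='t'](σ[a>=8]((ρ[y/x]((R ∪ π[x,a](ρ[a/f](ρ[x/w](S))))) ∪ π[y,a](ρ[y/x](σ[a>=2](R)))))) → 1

== RESULT ==
y | a
t | 8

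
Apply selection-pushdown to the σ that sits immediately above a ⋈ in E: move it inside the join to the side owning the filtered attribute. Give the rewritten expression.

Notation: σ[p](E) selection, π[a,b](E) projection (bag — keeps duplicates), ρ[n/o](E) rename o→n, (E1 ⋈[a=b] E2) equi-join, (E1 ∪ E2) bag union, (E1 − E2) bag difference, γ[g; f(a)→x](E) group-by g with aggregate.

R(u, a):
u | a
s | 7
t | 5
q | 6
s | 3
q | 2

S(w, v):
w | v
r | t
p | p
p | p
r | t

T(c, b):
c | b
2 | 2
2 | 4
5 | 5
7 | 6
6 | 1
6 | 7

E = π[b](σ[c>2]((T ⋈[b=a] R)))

σ filters on c, owned by the left side.
E' = π[b]((σ[c>2](T) ⋈[b=a] R))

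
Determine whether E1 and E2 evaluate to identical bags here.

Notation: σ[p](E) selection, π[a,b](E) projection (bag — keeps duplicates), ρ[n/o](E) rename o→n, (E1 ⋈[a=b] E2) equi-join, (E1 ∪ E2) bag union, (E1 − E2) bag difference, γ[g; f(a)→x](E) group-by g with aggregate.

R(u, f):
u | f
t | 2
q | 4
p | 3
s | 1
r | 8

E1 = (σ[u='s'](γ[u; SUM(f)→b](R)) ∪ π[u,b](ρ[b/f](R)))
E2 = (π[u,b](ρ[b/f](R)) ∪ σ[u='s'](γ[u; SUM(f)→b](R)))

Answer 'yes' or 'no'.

E1 row counts bottom-up:
  R → 5
  γ[u; SUM(f)→b](R) → 5
  σ[u='s'](γ[u; SUM(f)→b](R)) → 1
  R → 5
  ρ[b/f](R) → 5
  π[u,b](ρ[b/f](R)) → 5
  (σ[u='s'](γ[u; SUM(f)→b](R)) ∪ π[u,b](ρ[b/f](R))) → 6
E2 row counts bottom-up:
  R → 5
  ρ[b/f](R) → 5
  π[u,b](ρ[b/f](R)) → 5
  R → 5
  γ[u; SUM(f)→b](R) → 5
  σ[u='s'](γ[u; SUM(f)→b](R)) → 1
  (π[u,b](ρ[b/f](R)) ∪ σ[u='s'](γ[u; SUM(f)→b](R))) → 6

E1 and E2 produce the same multiset:
u | b
p | 3
q | 4
r | 8
s | 1
s | 1
t | 2

yes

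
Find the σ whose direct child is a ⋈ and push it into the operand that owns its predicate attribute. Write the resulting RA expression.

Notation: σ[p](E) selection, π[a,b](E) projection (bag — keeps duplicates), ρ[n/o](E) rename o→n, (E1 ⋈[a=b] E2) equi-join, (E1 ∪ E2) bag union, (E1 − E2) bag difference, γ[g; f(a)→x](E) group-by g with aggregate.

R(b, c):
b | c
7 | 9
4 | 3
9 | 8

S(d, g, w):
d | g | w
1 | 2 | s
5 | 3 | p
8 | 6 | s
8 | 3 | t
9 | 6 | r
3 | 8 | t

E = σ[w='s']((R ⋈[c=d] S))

σ filters on w, owned by the right side.
E' = (R ⋈[c=d] σ[w='s'](S))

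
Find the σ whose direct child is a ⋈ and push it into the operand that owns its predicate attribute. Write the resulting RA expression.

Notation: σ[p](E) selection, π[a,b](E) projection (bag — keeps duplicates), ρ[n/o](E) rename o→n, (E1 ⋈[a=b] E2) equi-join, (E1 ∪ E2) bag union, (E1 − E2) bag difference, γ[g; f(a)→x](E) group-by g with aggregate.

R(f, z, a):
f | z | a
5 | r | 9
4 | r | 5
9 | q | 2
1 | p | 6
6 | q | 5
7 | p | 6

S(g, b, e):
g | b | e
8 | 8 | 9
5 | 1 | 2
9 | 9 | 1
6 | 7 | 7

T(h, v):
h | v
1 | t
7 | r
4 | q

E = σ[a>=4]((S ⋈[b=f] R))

σ filters on a, owned by the right side.
E' = (S ⋈[b=f] σ[a>=4](R))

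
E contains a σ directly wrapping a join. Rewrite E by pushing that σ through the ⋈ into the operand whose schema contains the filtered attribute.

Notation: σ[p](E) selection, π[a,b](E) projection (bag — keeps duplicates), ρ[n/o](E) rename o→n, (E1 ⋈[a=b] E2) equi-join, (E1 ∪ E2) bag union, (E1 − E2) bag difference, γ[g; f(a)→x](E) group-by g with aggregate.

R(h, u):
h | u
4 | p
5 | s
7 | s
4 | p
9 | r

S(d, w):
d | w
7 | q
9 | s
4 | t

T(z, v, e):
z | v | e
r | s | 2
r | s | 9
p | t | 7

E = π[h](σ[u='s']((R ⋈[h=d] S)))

σ filters on u, owned by the left side.
E' = π[h]((σ[u='s'](R) ⋈[h=d] S))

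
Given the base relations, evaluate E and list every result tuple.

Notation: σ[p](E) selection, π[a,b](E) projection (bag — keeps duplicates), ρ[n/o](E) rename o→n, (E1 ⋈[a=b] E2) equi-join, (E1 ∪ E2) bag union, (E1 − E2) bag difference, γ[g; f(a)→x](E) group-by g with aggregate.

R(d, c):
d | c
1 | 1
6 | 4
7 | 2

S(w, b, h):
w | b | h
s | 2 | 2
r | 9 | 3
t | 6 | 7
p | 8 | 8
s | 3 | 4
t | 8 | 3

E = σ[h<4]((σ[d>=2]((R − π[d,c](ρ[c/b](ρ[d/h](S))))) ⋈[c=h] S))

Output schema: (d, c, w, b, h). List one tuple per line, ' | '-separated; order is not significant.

Stepwise |·|:
  R → 3
  S → 6
  ρ[d/h](S) → 6
  ρ[c/b](ρ[d/h](S)) → 6
  π[d,c](ρ[c/b](ρ[d/h](S))) → 6
  (R − π[d,c](ρ[c/b](ρ[d/h](S)))) → 3
  σ[d>=2]((R − π[d,c](ρ[c/b](ρ[d/h](S))))) → 2
  S → 6
  (σ[d>=2]((R − π[d,c](ρ[c/b](ρ[d/h](S))))) ⋈[c=h] S) → 2
  σ[h<4]((σ[d>=2]((R − π[d,c](ρ[c/b](ρ[d/h](S))))) ⋈[c=h] S)) → 1

== RESULT ==
d | c | w | b | h
7 | 2 | s | 2 | 2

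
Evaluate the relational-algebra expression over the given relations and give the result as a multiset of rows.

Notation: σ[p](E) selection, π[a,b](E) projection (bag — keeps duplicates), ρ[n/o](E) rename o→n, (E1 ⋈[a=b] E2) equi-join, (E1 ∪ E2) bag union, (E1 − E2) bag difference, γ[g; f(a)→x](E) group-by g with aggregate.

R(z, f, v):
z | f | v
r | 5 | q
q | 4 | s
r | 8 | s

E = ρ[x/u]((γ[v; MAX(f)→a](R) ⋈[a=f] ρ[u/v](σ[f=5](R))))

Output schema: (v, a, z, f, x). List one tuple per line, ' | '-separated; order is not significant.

Per-node cardinality:
  R → 3
  γ[v; MAX(f)→a](R) → 2
  R → 3
  σ[f=5](R) → 1
  ρ[u/v](σ[f=5](R)) → 1
  (γ[v; MAX(f)→a](R) ⋈[a=f] ρ[u/v](σ[f=5](R))) → 1
  ρ[x/u]((γ[v; MAX(f)→a](R) ⋈[a=f] ρ[u/v](σ[f=5](R)))) → 1

== RESULT ==
v | a | z | f | x
q | 5 | r | 5 | q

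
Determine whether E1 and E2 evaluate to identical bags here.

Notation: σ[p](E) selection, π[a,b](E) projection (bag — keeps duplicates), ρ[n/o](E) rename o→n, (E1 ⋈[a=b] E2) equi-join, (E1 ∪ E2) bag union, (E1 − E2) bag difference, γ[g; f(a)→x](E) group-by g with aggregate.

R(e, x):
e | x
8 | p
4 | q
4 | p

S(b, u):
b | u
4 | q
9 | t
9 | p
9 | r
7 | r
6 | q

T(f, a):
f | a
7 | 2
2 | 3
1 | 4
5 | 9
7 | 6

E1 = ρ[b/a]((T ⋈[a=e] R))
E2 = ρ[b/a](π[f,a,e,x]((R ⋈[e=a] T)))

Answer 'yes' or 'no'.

E1 stepwise |·|:
  T → 5
  R → 3
  (T ⋈[a=e] R) → 2
  ρ[b/a]((T ⋈[a=e] R)) → 2
E2 stepwise |·|:
  R → 3
  T → 5
  (R ⋈[e=a] T) → 2
  π[f,a,e,x]((R ⋈[e=a] T)) → 2
  ρ[b/a](π[f,a,e,x]((R ⋈[e=a] T))) → 2

E1 and E2 produce the same multiset:
f | b | e | x
1 | 4 | 4 | p
1 | 4 | 4 | q

yes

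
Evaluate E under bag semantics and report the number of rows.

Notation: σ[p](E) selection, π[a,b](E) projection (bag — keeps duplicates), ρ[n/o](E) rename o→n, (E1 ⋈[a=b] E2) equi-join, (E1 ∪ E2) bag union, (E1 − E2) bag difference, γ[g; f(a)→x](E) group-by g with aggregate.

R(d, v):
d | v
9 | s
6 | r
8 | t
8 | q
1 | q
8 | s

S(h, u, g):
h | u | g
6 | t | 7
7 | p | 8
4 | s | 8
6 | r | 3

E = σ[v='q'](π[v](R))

Row counts bottom-up:
  R → 6
  π[v](R) → 6
  σ[v='q'](π[v](R)) → 2

|E| = 2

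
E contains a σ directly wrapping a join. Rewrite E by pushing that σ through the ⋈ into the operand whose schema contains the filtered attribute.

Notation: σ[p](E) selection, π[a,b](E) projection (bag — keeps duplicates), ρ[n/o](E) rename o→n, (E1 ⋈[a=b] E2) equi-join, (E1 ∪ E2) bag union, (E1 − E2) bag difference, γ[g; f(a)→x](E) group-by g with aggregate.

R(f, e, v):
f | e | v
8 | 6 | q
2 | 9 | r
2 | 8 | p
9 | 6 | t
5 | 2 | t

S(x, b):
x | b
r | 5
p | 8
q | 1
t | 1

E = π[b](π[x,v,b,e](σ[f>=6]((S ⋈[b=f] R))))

σ filters on f, owned by the right side.
E' = π[b](π[x,v,b,e]((S ⋈[b=f] σ[f>=6](R))))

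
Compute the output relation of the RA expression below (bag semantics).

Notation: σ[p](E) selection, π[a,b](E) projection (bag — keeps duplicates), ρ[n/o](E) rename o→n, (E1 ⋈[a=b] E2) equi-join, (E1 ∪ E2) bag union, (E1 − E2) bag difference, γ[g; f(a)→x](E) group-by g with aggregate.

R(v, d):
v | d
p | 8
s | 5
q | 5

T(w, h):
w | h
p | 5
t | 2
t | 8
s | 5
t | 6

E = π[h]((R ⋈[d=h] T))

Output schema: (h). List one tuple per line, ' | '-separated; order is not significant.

Subexpression sizes:
  R → 3
  T → 5
  (R ⋈[d=h] T) → 5
  π[h]((R ⋈[d=h] T)) → 5

== RESULT ==
h
5
5
5
5
8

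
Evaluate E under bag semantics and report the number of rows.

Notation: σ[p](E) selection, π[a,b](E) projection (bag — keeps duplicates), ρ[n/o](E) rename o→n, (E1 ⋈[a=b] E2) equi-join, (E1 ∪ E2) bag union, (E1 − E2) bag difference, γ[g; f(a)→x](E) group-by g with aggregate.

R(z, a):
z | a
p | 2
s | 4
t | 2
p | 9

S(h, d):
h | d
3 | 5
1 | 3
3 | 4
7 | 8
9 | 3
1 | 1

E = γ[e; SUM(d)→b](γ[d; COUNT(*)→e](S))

Stepwise |·|:
  S → 6
  γ[d; COUNT(*)→e](S) → 5
  γ[e; SUM(d)→b](γ[d; COUNT(*)→e](S)) → 2

|E| = 2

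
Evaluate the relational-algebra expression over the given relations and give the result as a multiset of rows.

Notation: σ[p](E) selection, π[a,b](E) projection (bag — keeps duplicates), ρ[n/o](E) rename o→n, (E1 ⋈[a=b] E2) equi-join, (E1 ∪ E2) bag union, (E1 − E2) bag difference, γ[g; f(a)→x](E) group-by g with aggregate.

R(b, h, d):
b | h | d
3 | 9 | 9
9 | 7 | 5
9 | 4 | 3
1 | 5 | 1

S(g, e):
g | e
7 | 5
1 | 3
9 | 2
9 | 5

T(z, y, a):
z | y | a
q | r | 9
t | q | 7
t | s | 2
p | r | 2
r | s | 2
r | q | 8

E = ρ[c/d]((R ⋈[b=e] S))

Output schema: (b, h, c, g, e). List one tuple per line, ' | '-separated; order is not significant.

Per-node cardinality:
  R → 4
  S → 4
  (R ⋈[b=e] S) → 1
  ρ[c/d]((R ⋈[b=e] S)) → 1

== RESULT ==
b | h | c | g | e
3 | 9 | 9 | 1 | 3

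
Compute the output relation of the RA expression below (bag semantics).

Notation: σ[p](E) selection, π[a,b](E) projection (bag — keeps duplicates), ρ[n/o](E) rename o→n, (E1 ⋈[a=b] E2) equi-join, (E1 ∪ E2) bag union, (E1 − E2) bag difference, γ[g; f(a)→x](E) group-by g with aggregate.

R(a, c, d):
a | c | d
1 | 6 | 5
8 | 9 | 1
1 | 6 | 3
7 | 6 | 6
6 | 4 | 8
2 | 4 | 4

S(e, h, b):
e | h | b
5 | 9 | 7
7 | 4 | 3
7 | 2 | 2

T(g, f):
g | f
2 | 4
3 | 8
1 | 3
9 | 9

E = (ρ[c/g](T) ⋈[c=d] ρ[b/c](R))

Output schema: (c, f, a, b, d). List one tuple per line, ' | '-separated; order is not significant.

Per-node cardinality:
  T → 4
  ρ[c/g](T) → 4
  R → 6
  ρ[b/c](R) → 6
  (ρ[c/g](T) ⋈[c=d] ρ[b/c](R)) → 2

== RESULT ==
c | f | a | b | d
1 | 3 | 8 | 9 | 1
3 | 8 | 1 | 6 | 3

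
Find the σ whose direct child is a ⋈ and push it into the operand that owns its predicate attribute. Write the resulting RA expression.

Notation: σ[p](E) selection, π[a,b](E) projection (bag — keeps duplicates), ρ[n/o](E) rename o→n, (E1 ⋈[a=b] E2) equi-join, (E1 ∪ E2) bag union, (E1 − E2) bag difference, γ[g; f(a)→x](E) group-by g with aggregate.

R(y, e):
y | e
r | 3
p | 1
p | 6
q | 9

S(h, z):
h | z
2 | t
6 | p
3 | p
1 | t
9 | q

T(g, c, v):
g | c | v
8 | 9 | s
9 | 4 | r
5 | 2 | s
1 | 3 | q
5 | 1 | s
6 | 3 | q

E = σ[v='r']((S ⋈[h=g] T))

σ filters on v, owned by the right side.
E' = (S ⋈[h=g] σ[v='r'](T))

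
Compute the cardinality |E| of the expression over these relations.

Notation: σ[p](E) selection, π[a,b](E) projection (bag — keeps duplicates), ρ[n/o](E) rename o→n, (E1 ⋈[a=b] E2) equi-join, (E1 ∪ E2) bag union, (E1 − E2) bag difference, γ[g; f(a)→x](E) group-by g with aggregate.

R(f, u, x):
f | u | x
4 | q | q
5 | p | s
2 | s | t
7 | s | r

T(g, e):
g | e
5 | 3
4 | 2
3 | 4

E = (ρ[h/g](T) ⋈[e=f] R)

Subexpression sizes:
  T → 3
  ρ[h/g](T) → 3
  R → 4
  (ρ[h/g](T) ⋈[e=f] R) → 2

|E| = 2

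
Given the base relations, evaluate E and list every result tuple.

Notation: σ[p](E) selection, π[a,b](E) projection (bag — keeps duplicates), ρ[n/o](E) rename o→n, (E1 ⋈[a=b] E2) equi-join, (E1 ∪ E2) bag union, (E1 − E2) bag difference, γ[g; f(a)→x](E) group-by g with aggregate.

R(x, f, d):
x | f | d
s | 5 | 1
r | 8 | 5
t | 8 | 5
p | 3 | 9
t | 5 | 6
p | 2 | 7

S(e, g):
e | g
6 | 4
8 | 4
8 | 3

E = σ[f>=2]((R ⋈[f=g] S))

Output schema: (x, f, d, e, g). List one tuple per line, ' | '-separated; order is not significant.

Subexpression sizes:
  R → 6
  S → 3
  (R ⋈[f=g] S) → 1
  σ[f>=2]((R ⋈[f=g] S)) → 1

== RESULT ==
x | f | d | e | g
p | 3 | 9 | 8 | 3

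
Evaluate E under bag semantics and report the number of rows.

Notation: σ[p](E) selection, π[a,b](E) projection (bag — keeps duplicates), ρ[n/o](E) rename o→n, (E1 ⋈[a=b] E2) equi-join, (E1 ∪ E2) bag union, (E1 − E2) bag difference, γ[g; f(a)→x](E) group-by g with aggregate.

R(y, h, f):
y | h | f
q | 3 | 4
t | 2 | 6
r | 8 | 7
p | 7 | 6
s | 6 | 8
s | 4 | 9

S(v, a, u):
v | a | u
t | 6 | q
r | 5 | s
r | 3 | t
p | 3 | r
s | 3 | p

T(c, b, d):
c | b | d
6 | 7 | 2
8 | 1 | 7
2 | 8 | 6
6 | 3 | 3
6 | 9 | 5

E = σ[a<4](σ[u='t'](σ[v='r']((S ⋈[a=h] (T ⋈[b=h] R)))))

Row counts bottom-up:
  S → 5
  T → 5
  R → 6
  (T ⋈[b=h] R) → 3
  (S ⋈[a=h] (T ⋈[b=h] R)) → 3
  σ[v='r']((S ⋈[a=h] (T ⋈[b=h] R))) → 1
  σ[u='t'](σ[v='r']((S ⋈[a=h] (T ⋈[b=h] R)))) → 1
  σ[a<4](σ[u='t'](σ[v='r']((S ⋈[a=h] (T ⋈[b=h] R))))) → 1

|E| = 1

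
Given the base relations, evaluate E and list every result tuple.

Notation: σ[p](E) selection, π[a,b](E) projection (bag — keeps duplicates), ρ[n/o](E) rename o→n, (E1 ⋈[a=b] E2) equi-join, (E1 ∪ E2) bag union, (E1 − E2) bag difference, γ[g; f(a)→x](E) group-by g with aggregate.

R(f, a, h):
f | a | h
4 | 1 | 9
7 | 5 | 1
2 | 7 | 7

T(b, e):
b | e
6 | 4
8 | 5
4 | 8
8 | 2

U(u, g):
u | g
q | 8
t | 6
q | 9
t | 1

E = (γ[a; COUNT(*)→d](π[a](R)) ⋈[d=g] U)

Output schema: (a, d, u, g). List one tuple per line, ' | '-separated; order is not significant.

Per-node cardinality:
  R → 3
  π[a](R) → 3
  γ[a; COUNT(*)→d](π[a](R)) → 3
  U → 4
  (γ[a; COUNT(*)→d](π[a](R)) ⋈[d=g] U) → 3

== RESULT ==
a | d | u | g
1 | 1 | t | 1
5 | 1 | t | 1
7 | 1 | t | 1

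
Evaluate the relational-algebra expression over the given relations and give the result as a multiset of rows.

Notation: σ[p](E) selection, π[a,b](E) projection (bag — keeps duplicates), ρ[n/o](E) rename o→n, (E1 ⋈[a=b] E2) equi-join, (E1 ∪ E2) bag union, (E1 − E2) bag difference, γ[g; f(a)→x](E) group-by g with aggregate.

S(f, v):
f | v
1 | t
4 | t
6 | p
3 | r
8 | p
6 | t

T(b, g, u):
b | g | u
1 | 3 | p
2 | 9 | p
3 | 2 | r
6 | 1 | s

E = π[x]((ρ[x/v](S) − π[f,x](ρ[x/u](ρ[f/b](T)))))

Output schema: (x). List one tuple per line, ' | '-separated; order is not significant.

Subexpression sizes:
  S → 6
  ρ[x/v](S) → 6
  T → 4
  ρ[f/b](T) → 4
  ρ[x/u](ρ[f/b](T)) → 4
  π[f,x](ρ[x/u](ρ[f/b](T))) → 4
  (ρ[x/v](S) − π[f,x](ρ[x/u](ρ[f/b](T)))) → 5
  π[x]((ρ[x/v](S) − π[f,x](ρ[x/u](ρ[f/b](T))))) → 5

== RESULT ==
x
p
p
t
t
t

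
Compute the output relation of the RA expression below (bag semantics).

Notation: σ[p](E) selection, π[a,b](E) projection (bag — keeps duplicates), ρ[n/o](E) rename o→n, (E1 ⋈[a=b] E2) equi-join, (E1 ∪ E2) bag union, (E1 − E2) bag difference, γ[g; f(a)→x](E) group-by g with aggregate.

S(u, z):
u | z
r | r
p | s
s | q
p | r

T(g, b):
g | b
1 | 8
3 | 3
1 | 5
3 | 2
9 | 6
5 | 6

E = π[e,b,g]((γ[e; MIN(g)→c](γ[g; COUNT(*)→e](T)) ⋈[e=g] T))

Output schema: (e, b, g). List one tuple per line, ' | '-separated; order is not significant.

Subexpression sizes:
  T → 6
  γ[g; COUNT(*)→e](T) → 4
  γ[e; MIN(g)→c](γ[g; COUNT(*)→e](T)) → 2
  T → 6
  (γ[e; MIN(g)→c](γ[g; COUNT(*)→e](T)) ⋈[e=g] T) → 2
  π[e,b,g]((γ[e; MIN(g)→c](γ[g; COUNT(*)→e](T)) ⋈[e=g] T)) → 2

== RESULT ==
e | b | g
1 | 5 | 1
1 | 8 | 1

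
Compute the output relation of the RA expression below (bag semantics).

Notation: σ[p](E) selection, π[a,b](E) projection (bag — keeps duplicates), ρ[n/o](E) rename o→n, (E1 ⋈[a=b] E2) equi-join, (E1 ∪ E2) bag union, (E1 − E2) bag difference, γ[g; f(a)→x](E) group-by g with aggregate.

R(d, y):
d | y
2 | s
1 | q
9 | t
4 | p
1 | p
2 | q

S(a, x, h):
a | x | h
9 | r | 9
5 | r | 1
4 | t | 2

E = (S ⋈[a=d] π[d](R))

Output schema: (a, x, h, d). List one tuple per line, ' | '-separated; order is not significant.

Subexpression sizes:
  S → 3
  R → 6
  π[d](R) → 6
  (S ⋈[a=d] π[d](R)) → 2

== RESULT ==
a | x | h | d
4 | t | 2 | 4
9 | r | 9 | 9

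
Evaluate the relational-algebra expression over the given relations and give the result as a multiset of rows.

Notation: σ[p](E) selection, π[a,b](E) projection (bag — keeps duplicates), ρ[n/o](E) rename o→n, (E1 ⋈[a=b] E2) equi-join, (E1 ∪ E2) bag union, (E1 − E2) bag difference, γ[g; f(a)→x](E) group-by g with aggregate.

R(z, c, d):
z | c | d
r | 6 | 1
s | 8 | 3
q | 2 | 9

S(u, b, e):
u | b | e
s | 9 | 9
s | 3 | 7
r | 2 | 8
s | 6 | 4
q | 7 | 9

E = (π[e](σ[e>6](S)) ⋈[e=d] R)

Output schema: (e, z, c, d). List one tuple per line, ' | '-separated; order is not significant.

Row counts bottom-up:
  S → 5
  σ[e>6](S) → 4
  π[e](σ[e>6](S)) → 4
  R → 3
  (π[e](σ[e>6](S)) ⋈[e=d] R) → 2

== RESULT ==
e | z | c | d
9 | q | 2 | 9
9 | q | 2 | 9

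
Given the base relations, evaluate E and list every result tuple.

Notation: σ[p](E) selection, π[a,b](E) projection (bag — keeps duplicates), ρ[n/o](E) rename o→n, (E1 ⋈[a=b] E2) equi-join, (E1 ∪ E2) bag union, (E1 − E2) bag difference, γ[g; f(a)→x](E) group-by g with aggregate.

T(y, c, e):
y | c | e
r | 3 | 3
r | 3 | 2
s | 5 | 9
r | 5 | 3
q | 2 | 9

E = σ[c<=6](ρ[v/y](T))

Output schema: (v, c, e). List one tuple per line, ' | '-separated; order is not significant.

Row counts bottom-up:
  T → 5
  ρ[v/y](T) → 5
  σ[c<=6](ρ[v/y](T)) → 5

== RESULT ==
v | c | e
q | 2 | 9
r | 3 | 2
r | 3 | 3
r | 5 | 3
s | 5 | 9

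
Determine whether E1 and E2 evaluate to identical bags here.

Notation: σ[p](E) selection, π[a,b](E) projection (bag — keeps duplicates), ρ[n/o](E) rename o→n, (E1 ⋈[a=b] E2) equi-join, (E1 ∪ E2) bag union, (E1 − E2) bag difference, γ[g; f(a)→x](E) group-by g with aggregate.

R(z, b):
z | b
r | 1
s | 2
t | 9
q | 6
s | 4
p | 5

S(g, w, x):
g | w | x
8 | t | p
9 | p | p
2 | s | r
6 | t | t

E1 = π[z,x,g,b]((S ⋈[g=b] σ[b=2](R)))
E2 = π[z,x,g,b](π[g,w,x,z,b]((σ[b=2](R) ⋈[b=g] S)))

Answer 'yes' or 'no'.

E1 stepwise |·|:
  S → 4
  R → 6
  σ[b=2](R) → 1
  (S ⋈[g=b] σ[b=2](R)) → 1
  π[z,x,g,b]((S ⋈[g=b] σ[b=2](R))) → 1
E2 stepwise |·|:
  R → 6
  σ[b=2](R) → 1
  S → 4
  (σ[b=2](R) ⋈[b=g] S) → 1
  π[g,w,x,z,b]((σ[b=2](R) ⋈[b=g] S)) → 1
  π[z,x,g,b](π[g,w,x,z,b]((σ[b=2](R) ⋈[b=g] S))) → 1

E1 and E2 produce the same multiset:
z | x | g | b
s | r | 2 | 2

yes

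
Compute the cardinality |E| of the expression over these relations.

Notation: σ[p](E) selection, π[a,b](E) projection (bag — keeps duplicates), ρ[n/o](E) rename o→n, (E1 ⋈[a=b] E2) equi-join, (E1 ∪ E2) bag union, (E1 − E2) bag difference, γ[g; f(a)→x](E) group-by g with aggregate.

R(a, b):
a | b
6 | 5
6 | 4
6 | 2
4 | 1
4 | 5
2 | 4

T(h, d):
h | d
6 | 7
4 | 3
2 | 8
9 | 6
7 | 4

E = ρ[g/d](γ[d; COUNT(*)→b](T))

Per-node cardinality:
  T → 5
  γ[d; COUNT(*)→b](T) → 5
  ρ[g/d](γ[d; COUNT(*)→b](T)) → 5

|E| = 5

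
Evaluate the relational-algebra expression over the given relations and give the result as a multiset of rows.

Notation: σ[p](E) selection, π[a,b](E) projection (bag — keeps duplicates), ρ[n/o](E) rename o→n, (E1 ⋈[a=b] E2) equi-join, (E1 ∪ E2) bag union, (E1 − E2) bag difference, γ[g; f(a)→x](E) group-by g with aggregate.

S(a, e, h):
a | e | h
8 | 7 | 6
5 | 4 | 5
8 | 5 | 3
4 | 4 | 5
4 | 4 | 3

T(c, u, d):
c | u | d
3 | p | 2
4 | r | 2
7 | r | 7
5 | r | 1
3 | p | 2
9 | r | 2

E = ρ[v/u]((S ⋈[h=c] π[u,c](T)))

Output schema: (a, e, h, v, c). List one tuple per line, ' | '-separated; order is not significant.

Stepwise |·|:
  S → 5
  T → 6
  π[u,c](T) → 6
  (S ⋈[h=c] π[u,c](T)) → 6
  ρ[v/u]((S ⋈[h=c] π[u,c](T))) → 6

== RESULT ==
a | e | h | v | c
4 | 4 | 3 | p | 3
4 | 4 | 3 | p | 3
4 | 4 | 5 | r | 5
5 | 4 | 5 | r | 5
8 | 5 | 3 | p | 3
8 | 5 | 3 | p | 3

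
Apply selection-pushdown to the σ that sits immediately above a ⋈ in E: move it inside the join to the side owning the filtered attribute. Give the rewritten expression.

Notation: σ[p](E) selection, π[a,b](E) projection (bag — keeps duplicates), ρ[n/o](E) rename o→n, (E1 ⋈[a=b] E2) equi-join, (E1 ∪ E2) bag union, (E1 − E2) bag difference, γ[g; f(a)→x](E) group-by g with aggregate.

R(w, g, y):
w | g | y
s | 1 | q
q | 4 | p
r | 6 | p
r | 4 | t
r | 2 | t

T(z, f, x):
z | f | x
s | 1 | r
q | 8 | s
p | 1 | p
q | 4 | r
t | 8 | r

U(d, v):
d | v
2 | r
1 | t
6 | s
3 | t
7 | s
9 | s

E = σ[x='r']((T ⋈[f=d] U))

σ filters on x, owned by the left side.
E' = (σ[x='r'](T) ⋈[f=d] U)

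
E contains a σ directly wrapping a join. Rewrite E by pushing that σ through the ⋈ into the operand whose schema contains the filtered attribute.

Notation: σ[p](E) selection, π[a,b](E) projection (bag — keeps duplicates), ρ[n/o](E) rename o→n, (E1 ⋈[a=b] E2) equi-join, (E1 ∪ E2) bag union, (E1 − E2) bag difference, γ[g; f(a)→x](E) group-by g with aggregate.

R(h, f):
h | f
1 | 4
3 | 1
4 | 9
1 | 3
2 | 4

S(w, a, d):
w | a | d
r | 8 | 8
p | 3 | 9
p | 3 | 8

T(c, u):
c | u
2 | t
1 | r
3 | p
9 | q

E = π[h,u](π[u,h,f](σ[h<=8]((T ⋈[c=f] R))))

σ filters on h, owned by the right side.
E' = π[h,u](π[u,h,f]((T ⋈[c=f] σ[h<=8](R))))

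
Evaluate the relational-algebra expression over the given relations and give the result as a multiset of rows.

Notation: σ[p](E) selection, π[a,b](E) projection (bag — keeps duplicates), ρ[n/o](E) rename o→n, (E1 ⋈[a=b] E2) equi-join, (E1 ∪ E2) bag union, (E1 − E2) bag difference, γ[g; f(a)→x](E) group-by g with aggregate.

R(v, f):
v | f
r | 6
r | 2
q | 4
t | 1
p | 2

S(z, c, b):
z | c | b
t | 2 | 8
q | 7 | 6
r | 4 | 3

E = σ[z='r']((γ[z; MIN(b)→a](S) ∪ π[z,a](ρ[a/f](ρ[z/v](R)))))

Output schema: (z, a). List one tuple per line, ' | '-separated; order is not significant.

Subexpression sizes:
  S → 3
  γ[z; MIN(b)→a](S) → 3
  R → 5
  ρ[z/v](R) → 5
  ρ[a/f](ρ[z/v](R)) → 5
  π[z,a](ρ[a/f](ρ[z/v](R))) → 5
  (γ[z; MIN(b)→a](S) ∪ π[z,a](ρ[a/f](ρ[z/v](R)))) → 8
  σ[z='r']((γ[z; MIN(b)→a](S) ∪ π[z,a](ρ[a/f](ρ[z/v](R))))) → 3

== RESULT ==
z | a
r | 2
r | 3
r | 6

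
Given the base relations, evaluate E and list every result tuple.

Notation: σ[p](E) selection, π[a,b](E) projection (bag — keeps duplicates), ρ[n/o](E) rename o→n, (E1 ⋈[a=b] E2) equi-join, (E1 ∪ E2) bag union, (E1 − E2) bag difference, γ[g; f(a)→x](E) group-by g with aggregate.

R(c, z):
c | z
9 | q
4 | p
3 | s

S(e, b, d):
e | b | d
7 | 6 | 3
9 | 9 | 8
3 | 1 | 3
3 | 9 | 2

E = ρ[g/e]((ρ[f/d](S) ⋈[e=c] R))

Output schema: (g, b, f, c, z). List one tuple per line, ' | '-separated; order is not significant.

Per-node cardinality:
  S → 4
  ρ[f/d](S) → 4
  R → 3
  (ρ[f/d](S) ⋈[e=c] R) → 3
  ρ[g/e]((ρ[f/d](S) ⋈[e=c] R)) → 3

== RESULT ==
g | b | f | c | z
3 | 1 | 3 | 3 | s
3 | 9 | 2 | 3 | s
9 | 9 | 8 | 9 | q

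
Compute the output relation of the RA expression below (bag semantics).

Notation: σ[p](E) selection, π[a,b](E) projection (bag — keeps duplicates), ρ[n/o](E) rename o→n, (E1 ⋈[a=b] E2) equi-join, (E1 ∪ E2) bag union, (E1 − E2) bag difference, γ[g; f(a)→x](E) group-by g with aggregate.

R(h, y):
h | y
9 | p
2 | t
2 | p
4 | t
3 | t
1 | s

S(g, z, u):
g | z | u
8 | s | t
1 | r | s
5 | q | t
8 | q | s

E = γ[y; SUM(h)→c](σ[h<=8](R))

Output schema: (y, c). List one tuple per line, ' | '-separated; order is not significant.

Per-node cardinality:
  R → 6
  σ[h<=8](R) → 5
  γ[y; SUM(h)→c](σ[h<=8](R)) → 3

== RESULT ==
y | c
p | 2
s | 1
t | 9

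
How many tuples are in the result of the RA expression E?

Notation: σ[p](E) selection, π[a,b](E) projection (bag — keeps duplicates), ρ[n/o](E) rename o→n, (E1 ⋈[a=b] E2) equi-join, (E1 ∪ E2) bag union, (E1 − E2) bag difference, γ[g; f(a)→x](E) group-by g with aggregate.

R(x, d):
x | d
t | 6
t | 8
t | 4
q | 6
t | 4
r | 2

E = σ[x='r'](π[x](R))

Row counts bottom-up:
  R → 6
  π[x](R) → 6
  σ[x='r'](π[x](R)) → 1

|E| = 1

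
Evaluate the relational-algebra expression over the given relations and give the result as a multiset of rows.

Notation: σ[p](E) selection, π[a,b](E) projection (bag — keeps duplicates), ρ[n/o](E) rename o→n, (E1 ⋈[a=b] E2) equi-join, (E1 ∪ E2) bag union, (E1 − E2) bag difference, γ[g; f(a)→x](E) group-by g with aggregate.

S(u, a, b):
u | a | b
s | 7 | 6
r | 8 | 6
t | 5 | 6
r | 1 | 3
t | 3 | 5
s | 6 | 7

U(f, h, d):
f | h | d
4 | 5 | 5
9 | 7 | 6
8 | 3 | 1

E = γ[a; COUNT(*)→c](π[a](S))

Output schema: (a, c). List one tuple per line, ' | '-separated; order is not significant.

Stepwise |·|:
  S → 6
  π[a](S) → 6
  γ[a; COUNT(*)→c](π[a](S)) → 6

== RESULT ==
a | c
1 | 1
3 | 1
5 | 1
6 | 1
7 | 1
8 | 1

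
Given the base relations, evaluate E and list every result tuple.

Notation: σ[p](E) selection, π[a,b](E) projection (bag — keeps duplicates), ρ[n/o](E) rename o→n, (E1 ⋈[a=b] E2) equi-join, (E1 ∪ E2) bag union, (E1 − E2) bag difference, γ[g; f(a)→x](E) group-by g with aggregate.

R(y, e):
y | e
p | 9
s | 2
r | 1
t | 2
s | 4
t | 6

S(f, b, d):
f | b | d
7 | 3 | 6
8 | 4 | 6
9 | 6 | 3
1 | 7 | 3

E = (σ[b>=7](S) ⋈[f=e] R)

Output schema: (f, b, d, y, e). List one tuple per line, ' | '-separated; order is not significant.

Row counts bottom-up:
  S → 4
  σ[b>=7](S) → 1
  R → 6
  (σ[b>=7](S) ⋈[f=e] R) → 1

== RESULT ==
f | b | d | y | e
1 | 7 | 3 | r | 1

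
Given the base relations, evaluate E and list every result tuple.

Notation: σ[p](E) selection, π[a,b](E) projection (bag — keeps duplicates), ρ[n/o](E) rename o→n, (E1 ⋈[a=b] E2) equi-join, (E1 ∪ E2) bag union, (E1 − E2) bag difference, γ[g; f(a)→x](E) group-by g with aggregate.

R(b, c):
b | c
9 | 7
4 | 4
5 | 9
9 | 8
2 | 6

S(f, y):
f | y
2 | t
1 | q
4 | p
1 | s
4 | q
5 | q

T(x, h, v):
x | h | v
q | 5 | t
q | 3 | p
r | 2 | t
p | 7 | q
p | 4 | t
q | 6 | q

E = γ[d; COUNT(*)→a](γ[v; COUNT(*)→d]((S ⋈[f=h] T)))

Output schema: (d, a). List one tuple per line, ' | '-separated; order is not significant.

Stepwise |·|:
  S → 6
  T → 6
  (S ⋈[f=h] T) → 4
  γ[v; COUNT(*)→d]((S ⋈[f=h] T)) → 1
  γ[d; COUNT(*)→a](γ[v; COUNT(*)→d]((S ⋈[f=h] T))) → 1

== RESULT ==
d | a
4 | 1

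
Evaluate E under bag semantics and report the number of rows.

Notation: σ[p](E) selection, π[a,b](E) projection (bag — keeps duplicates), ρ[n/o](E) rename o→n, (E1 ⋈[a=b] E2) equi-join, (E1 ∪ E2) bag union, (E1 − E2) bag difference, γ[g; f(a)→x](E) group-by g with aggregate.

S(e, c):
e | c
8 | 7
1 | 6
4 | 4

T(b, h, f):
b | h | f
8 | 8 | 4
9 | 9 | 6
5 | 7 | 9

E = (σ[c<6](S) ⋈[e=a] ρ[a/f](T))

Per-node cardinality:
  S → 3
  σ[c<6](S) → 1
  T → 3
  ρ[a/f](T) → 3
  (σ[c<6](S) ⋈[e=a] ρ[a/f](T)) → 1

|E| = 1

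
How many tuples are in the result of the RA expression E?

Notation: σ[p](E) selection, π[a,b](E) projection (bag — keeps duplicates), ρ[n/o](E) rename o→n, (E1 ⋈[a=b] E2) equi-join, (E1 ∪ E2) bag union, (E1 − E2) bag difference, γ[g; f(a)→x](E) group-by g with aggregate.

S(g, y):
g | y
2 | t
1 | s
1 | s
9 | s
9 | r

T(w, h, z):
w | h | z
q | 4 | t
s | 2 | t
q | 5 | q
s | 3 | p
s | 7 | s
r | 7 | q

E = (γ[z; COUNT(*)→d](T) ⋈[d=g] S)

Per-node cardinality:
  T → 6
  γ[z; COUNT(*)→d](T) → 4
  S → 5
  (γ[z; COUNT(*)→d](T) ⋈[d=g] S) → 6

|E| = 6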